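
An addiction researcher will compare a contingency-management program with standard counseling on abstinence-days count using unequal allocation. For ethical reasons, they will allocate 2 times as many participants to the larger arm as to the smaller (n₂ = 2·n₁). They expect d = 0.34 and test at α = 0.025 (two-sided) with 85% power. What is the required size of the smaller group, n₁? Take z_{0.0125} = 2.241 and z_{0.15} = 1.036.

With allocation ratio k = n₂/n₁ = 2, Var(x̄₁−x̄₂) = σ²(1/n₁ + 1/(k·n₁)) = σ²·(k+1)/(k·n₁).
So n₁ = (1 + 1/k)·((z_{α/2} + z_β)/d)² = 1.500 × (3.277/0.34)².
n₁ = 1.500 × 92.90 = 139.3.
Round up: n₁ = 140, giving n₂ = 2 × 140 = 280.

n₁ = 140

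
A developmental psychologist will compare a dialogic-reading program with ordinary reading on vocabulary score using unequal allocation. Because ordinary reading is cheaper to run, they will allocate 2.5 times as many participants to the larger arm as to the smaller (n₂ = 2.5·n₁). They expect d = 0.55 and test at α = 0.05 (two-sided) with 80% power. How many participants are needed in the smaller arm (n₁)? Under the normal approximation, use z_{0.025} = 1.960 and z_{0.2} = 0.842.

n₁ = 37

With allocation ratio k = n₂/n₁ = 2.5, Var(x̄₁−x̄₂) = σ²(1/n₁ + 1/(k·n₁)) = σ²·(k+1)/(k·n₁).
So n₁ = (1 + 1/k)·((z_{α/2} + z_β)/d)² = 1.400 × (2.802/0.55)².
n₁ = 1.400 × 25.95 = 36.3.
Round up: n₁ = 37, giving n₂ = ⌈2.5 × 37⌉ = ⌈92.5⌉ = 93.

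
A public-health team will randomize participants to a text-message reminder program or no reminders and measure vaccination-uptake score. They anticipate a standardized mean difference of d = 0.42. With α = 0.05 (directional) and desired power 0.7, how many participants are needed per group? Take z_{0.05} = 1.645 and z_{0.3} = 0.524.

n = 54 per group

For two independent groups with equal n: n = 2·((z_{α} + z_β) / d)².
z_{α} + z_β = 1.645 + 0.524 = 2.169.
n = 2 × (2.169 / 0.42)² = 2 × 5.164² = 2 × 26.67 = 53.3.
Round up to the next whole participant.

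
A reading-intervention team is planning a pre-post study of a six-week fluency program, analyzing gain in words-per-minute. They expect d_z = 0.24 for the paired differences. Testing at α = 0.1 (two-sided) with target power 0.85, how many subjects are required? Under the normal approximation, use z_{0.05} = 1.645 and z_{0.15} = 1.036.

For a paired (one-sample on differences) test: n = ((z_{α/2} + z_β) / d)².
z_{α/2} + z_β = 1.645 + 1.036 = 2.681.
n = (2.681 / 0.24)² = 11.171² = 124.79.
Round up.

n = 125 pairs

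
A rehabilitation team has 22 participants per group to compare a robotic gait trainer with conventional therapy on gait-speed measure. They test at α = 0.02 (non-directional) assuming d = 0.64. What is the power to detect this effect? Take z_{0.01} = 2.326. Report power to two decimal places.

power ≈ 0.42

For two equal groups, power = Φ(d·√(n/2) − z_{α/2}).
d·√(n/2) = 0.64 × √(22/2) = 0.64 × 3.317 = 2.123.
z_β = 2.123 − 2.326 = -0.203.
Power = Φ(-0.203) = 0.419.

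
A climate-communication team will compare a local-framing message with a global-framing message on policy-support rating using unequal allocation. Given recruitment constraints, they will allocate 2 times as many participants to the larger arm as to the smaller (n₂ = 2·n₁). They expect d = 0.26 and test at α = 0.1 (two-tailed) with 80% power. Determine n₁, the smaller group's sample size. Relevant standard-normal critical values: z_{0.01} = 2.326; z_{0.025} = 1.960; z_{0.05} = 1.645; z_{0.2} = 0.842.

n₁ = 138

With allocation ratio k = n₂/n₁ = 2, Var(x̄₁−x̄₂) = σ²(1/n₁ + 1/(k·n₁)) = σ²·(k+1)/(k·n₁).
So n₁ = (1 + 1/k)·((z_{α/2} + z_β)/d)² = 1.500 × (2.487/0.26)².
n₁ = 1.500 × 91.50 = 137.2.
Round up: n₁ = 138, giving n₂ = 2 × 138 = 276.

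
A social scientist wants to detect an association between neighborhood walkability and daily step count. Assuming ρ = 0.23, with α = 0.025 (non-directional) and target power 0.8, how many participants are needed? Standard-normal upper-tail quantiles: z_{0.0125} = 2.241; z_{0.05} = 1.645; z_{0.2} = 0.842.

n = 177

Fisher's z: C = ½·ln((1+r)/(1−r)) = ½·ln(1.5974) = 0.2342.
n = ((z_{α/2} + z_β)/C)² + 3.
(2.241 + 0.842) / 0.2342 = 3.083 / 0.2342 = 13.164.
n = 13.164² + 3 = 173.29 + 3 = 176.3.
Round up.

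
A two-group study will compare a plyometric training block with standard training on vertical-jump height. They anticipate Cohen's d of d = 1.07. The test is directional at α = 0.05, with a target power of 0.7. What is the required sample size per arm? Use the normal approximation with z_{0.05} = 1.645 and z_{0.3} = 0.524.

n = 9 per group

For two independent groups with equal n: n = 2·((z_{α} + z_β) / d)².
z_{α} + z_β = 1.645 + 0.524 = 2.169.
n = 2 × (2.169 / 1.07)² = 2 × 2.027² = 2 × 4.11 = 8.2.
Round up to the next whole participant.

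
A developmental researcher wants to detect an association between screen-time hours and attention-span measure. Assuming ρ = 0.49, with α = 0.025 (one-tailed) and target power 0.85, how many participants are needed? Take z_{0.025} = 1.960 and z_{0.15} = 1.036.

Fisher's z: C = ½·ln((1+r)/(1−r)) = ½·ln(2.9216) = 0.5361.
n = ((z_{α} + z_β)/C)² + 3.
(1.960 + 1.036) / 0.5361 = 2.996 / 0.5361 = 5.589.
n = 5.589² + 3 = 31.23 + 3 = 34.2.
Round up.

n = 35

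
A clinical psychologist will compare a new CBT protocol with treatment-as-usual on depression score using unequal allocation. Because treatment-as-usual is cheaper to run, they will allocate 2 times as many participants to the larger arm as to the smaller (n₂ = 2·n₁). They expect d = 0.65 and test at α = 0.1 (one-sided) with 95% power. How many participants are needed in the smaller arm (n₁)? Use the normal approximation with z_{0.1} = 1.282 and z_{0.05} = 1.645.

With allocation ratio k = n₂/n₁ = 2, Var(x̄₁−x̄₂) = σ²(1/n₁ + 1/(k·n₁)) = σ²·(k+1)/(k·n₁).
So n₁ = (1 + 1/k)·((z_{α} + z_β)/d)² = 1.500 × (2.927/0.65)².
n₁ = 1.500 × 20.28 = 30.4.
Round up: n₁ = 31, giving n₂ = 2 × 31 = 62.

n₁ = 31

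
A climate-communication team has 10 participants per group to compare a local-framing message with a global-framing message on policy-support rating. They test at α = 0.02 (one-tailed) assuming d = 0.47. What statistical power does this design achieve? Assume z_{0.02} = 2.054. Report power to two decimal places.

For two equal groups, power = Φ(d·√(n/2) − z_{α}).
d·√(n/2) = 0.47 × √(10/2) = 0.47 × 2.236 = 1.051.
z_β = 1.051 − 2.054 = -1.003.
Power = Φ(-1.003) = 0.158.

power ≈ 0.16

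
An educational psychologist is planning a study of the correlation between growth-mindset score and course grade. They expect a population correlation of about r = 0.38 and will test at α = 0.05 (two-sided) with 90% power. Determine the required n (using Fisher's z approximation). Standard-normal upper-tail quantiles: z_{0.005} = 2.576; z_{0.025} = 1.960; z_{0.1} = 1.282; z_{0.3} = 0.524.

n = 69

Fisher's z: C = ½·ln((1+r)/(1−r)) = ½·ln(2.2258) = 0.4001.
n = ((z_{α/2} + z_β)/C)² + 3.
(1.960 + 1.282) / 0.4001 = 3.242 / 0.4001 = 8.103.
n = 8.103² + 3 = 65.66 + 3 = 68.7.
Round up.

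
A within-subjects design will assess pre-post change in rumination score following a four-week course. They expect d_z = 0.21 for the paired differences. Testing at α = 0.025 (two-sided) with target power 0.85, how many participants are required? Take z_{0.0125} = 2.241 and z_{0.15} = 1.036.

n = 244 pairs

For a paired (one-sample on differences) test: n = ((z_{α/2} + z_β) / d)².
z_{α/2} + z_β = 2.241 + 1.036 = 3.277.
n = (3.277 / 0.21)² = 15.605² = 243.51.
Round up.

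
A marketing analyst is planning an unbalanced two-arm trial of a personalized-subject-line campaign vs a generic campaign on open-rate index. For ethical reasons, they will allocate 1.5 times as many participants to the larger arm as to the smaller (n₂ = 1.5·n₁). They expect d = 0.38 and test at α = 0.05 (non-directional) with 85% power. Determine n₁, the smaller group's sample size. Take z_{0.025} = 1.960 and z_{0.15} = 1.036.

With allocation ratio k = n₂/n₁ = 1.5, Var(x̄₁−x̄₂) = σ²(1/n₁ + 1/(k·n₁)) = σ²·(k+1)/(k·n₁).
So n₁ = (1 + 1/k)·((z_{α/2} + z_β)/d)² = 1.667 × (2.996/0.38)².
n₁ = 1.667 × 62.16 = 103.6.
Round up: n₁ = 104, giving n₂ = 1.5 × 104 = 156.

n₁ = 104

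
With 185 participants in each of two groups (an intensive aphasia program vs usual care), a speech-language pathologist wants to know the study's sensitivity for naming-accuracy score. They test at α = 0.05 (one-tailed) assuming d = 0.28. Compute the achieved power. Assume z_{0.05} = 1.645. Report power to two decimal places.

For two equal groups, power = Φ(d·√(n/2) − z_{α}).
d·√(n/2) = 0.28 × √(185/2) = 0.28 × 9.618 = 2.693.
z_β = 2.693 − 1.645 = 1.048.
Power = Φ(1.048) = 0.853.

power ≈ 0.85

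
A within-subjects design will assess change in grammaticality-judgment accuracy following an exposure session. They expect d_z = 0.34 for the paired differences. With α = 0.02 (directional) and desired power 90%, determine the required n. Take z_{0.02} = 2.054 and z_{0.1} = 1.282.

For a paired (one-sample on differences) test: n = ((z_{α} + z_β) / d)².
z_{α} + z_β = 2.054 + 1.282 = 3.336.
n = (3.336 / 0.34)² = 9.812² = 96.27.
Round up.

n = 97 pairs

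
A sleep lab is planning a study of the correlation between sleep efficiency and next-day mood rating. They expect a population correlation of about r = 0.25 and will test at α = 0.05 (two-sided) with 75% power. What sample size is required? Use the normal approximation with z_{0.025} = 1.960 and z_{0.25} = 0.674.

Fisher's z: C = ½·ln((1+r)/(1−r)) = ½·ln(1.6667) = 0.2554.
n = ((z_{α/2} + z_β)/C)² + 3.
(1.960 + 0.674) / 0.2554 = 2.634 / 0.2554 = 10.313.
n = 10.313² + 3 = 106.36 + 3 = 109.4.
Round up.

n = 110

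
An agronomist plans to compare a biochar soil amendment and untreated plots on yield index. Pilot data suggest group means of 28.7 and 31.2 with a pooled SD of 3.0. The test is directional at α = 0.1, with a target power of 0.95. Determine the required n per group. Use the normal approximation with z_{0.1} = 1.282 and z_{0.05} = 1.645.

n = 25 per group

Cohen's d = |M₁ − M₂| / SD_pooled = |28.7 − 31.2| / 3.0 = 2.5 / 3.0 = 0.833.
For two independent groups with equal n: n = 2·((z_{α} + z_β) / d)².
z_{α} + z_β = 1.282 + 1.645 = 2.927.
n = 2 × (2.927 / 0.833)² = 2 × 3.514² = 2 × 12.35 = 24.7.
Round up to the next whole participant.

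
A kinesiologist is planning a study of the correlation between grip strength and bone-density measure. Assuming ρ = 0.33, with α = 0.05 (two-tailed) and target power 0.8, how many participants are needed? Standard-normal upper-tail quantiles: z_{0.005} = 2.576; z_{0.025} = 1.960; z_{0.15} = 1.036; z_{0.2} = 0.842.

n = 70

Fisher's z: C = ½·ln((1+r)/(1−r)) = ½·ln(1.9851) = 0.3428.
n = ((z_{α/2} + z_β)/C)² + 3.
(1.960 + 0.842) / 0.3428 = 2.802 / 0.3428 = 8.174.
n = 8.174² + 3 = 66.81 + 3 = 69.8.
Round up.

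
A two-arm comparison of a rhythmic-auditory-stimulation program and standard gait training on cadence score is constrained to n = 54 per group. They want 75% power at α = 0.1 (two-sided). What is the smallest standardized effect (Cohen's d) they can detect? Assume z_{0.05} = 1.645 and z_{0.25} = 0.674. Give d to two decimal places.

For two independent groups of n = 54 each: d_min = (z_{α/2} + z_β)·√(2/n).
z-sum = 1.645 + 0.674 = 2.319.
d_min = 2.319 × √(2/54) = 2.319 × 0.1925 = 0.446.

d_min ≈ 0.45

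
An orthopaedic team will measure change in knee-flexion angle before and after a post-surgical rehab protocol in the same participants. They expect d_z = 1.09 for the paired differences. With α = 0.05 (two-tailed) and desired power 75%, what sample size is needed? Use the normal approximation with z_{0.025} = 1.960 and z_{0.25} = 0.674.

n = 6 pairs

For a paired (one-sample on differences) test: n = ((z_{α/2} + z_β) / d)².
z_{α/2} + z_β = 1.960 + 0.674 = 2.634.
n = (2.634 / 1.09)² = 2.417² = 5.84.
Round up.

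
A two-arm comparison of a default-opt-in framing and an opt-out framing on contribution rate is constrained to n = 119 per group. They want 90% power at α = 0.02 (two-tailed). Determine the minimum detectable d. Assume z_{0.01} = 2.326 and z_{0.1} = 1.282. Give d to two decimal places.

d_min ≈ 0.47

For two independent groups of n = 119 each: d_min = (z_{α/2} + z_β)·√(2/n).
z-sum = 2.326 + 1.282 = 3.608.
d_min = 3.608 × √(2/119) = 3.608 × 0.1296 = 0.468.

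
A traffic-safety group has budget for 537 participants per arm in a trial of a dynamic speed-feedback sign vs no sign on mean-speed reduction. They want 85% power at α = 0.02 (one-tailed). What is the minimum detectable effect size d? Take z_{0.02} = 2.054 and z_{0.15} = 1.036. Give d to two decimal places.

d_min ≈ 0.19

For two independent groups of n = 537 each: d_min = (z_{α} + z_β)·√(2/n).
z-sum = 2.054 + 1.036 = 3.090.
d_min = 3.090 × √(2/537) = 3.090 × 0.0610 = 0.189.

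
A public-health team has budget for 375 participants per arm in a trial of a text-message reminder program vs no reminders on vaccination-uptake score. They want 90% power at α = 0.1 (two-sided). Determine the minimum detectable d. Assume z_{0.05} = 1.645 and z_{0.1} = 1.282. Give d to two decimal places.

For two independent groups of n = 375 each: d_min = (z_{α/2} + z_β)·√(2/n).
z-sum = 1.645 + 1.282 = 2.927.
d_min = 2.927 × √(2/375) = 2.927 × 0.0730 = 0.214.

d_min ≈ 0.21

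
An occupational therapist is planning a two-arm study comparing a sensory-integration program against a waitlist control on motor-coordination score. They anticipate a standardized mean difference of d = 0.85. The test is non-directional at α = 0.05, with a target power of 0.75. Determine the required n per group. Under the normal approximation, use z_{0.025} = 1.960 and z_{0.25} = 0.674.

n = 20 per group

For two independent groups with equal n: n = 2·((z_{α/2} + z_β) / d)².
z_{α/2} + z_β = 1.960 + 0.674 = 2.634.
n = 2 × (2.634 / 0.85)² = 2 × 3.099² = 2 × 9.60 = 19.2.
Round up to the next whole participant.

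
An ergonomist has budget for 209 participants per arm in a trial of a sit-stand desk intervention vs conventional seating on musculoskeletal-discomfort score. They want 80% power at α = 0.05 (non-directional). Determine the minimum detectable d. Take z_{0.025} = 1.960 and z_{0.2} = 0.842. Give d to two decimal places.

For two independent groups of n = 209 each: d_min = (z_{α/2} + z_β)·√(2/n).
z-sum = 1.960 + 0.842 = 2.802.
d_min = 2.802 × √(2/209) = 2.802 × 0.0978 = 0.274.

d_min ≈ 0.27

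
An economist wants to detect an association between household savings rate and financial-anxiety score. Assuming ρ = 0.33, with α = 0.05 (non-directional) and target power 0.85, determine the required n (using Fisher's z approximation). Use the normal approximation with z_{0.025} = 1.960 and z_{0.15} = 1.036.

n = 80

Fisher's z: C = ½·ln((1+r)/(1−r)) = ½·ln(1.9851) = 0.3428.
n = ((z_{α/2} + z_β)/C)² + 3.
(1.960 + 1.036) / 0.3428 = 2.996 / 0.3428 = 8.740.
n = 8.740² + 3 = 76.38 + 3 = 79.4.
Round up.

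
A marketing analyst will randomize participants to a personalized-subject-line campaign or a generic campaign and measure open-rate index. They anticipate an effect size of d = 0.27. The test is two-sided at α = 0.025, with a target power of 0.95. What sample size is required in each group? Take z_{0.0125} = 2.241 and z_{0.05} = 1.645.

n = 415 per group

For two independent groups with equal n: n = 2·((z_{α/2} + z_β) / d)².
z_{α/2} + z_β = 2.241 + 1.645 = 3.886.
n = 2 × (3.886 / 0.27)² = 2 × 14.393² = 2 × 207.15 = 414.3.
Round up to the next whole participant.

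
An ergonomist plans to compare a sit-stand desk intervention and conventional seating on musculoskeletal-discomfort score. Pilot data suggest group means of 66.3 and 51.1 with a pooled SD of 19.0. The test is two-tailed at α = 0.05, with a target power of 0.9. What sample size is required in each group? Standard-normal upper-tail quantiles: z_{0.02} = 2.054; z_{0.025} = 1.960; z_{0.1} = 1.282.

n = 33 per group

Cohen's d = |M₁ − M₂| / SD_pooled = |66.3 − 51.1| / 19.0 = 15.2 / 19.0 = 0.800.
For two independent groups with equal n: n = 2·((z_{α/2} + z_β) / d)².
z_{α/2} + z_β = 1.960 + 1.282 = 3.242.
n = 2 × (3.242 / 0.800)² = 2 × 4.052² = 2 × 16.42 = 32.8.
Round up to the next whole participant.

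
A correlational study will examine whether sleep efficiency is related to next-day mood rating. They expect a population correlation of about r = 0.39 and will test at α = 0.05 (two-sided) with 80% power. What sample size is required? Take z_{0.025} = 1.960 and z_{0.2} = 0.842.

Fisher's z: C = ½·ln((1+r)/(1−r)) = ½·ln(2.2787) = 0.4118.
n = ((z_{α/2} + z_β)/C)² + 3.
(1.960 + 0.842) / 0.4118 = 2.802 / 0.4118 = 6.804.
n = 6.804² + 3 = 46.30 + 3 = 49.3.
Round up.

n = 50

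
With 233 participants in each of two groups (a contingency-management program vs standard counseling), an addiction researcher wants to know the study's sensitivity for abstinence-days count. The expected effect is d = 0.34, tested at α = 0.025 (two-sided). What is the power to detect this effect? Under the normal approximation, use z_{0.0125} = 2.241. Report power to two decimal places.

For two equal groups, power = Φ(d·√(n/2) − z_{α/2}).
d·√(n/2) = 0.34 × √(233/2) = 0.34 × 10.794 = 3.670.
z_β = 3.670 − 2.241 = 1.429.
Power = Φ(1.429) = 0.923.

power ≈ 0.92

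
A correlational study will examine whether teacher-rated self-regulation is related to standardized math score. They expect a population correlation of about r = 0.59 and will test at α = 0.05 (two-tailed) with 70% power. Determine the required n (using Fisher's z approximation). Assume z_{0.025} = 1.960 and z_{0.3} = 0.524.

Fisher's z: C = ½·ln((1+r)/(1−r)) = ½·ln(3.8780) = 0.6777.
n = ((z_{α/2} + z_β)/C)² + 3.
(1.960 + 0.524) / 0.6777 = 2.484 / 0.6777 = 3.665.
n = 3.665² + 3 = 13.43 + 3 = 16.4.
Round up.

n = 17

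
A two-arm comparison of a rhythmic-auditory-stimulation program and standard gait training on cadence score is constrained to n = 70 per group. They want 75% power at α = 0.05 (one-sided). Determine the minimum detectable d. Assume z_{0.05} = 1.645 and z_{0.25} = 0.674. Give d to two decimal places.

d_min ≈ 0.39

For two independent groups of n = 70 each: d_min = (z_{α} + z_β)·√(2/n).
z-sum = 1.645 + 0.674 = 2.319.
d_min = 2.319 × √(2/70) = 2.319 × 0.1690 = 0.392.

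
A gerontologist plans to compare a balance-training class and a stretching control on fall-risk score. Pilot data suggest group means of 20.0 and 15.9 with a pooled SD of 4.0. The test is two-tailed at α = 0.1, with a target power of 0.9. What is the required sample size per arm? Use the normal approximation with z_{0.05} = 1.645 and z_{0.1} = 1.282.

Cohen's d = |M₁ − M₂| / SD_pooled = |20.0 − 15.9| / 4.0 = 4.1 / 4.0 = 1.025.
For two independent groups with equal n: n = 2·((z_{α/2} + z_β) / d)².
z_{α/2} + z_β = 1.645 + 1.282 = 2.927.
n = 2 × (2.927 / 1.025)² = 2 × 2.856² = 2 × 8.15 = 16.3.
Round up to the next whole participant.

n = 17 per group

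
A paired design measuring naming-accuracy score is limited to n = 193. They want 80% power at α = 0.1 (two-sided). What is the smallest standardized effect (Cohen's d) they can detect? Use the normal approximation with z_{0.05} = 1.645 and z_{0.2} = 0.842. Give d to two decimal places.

d_min ≈ 0.18

For a single sample (or paired design) of n = 193: d_min = (z_{α/2} + z_β)/√n.
z-sum = 1.645 + 0.842 = 2.487.
d_min = 2.487 / √193 = 2.487 / 13.892 = 0.179.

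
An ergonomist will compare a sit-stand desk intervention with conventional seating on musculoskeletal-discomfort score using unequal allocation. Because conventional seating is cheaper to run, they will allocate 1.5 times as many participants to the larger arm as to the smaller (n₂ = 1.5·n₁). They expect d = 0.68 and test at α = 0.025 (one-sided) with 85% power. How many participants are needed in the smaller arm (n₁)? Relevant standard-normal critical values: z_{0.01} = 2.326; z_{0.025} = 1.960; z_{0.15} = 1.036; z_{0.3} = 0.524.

With allocation ratio k = n₂/n₁ = 1.5, Var(x̄₁−x̄₂) = σ²(1/n₁ + 1/(k·n₁)) = σ²·(k+1)/(k·n₁).
So n₁ = (1 + 1/k)·((z_{α} + z_β)/d)² = 1.667 × (2.996/0.68)².
n₁ = 1.667 × 19.41 = 32.4.
Round up: n₁ = 33, giving n₂ = ⌈1.5 × 33⌉ = ⌈49.5⌉ = 50.

n₁ = 33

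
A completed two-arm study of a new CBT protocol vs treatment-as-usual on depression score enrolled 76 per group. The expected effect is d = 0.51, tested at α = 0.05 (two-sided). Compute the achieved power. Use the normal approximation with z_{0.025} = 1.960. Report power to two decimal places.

power ≈ 0.88

For two equal groups, power = Φ(d·√(n/2) − z_{α/2}).
d·√(n/2) = 0.51 × √(76/2) = 0.51 × 6.164 = 3.144.
z_β = 3.144 − 1.960 = 1.184.
Power = Φ(1.184) = 0.882.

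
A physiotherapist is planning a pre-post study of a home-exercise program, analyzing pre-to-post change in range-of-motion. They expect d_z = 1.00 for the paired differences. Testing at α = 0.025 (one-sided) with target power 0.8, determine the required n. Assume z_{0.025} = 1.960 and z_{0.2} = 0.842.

For a paired (one-sample on differences) test: n = ((z_{α} + z_β) / d)².
z_{α} + z_β = 1.960 + 0.842 = 2.802.
n = (2.802 / 1.00)² = 2.802² = 7.85.
Round up.

n = 8 pairs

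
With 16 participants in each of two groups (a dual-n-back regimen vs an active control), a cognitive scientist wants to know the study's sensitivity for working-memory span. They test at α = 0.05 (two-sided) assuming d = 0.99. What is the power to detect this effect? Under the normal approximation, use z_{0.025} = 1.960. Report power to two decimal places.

For two equal groups, power = Φ(d·√(n/2) − z_{α/2}).
d·√(n/2) = 0.99 × √(16/2) = 0.99 × 2.828 = 2.800.
z_β = 2.800 − 1.960 = 0.840.
Power = Φ(0.840) = 0.800.

power ≈ 0.80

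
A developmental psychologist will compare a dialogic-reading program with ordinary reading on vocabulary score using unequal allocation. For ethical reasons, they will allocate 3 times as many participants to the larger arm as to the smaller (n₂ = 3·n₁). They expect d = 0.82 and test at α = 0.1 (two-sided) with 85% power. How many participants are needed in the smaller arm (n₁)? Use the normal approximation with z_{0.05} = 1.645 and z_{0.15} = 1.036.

n₁ = 15

With allocation ratio k = n₂/n₁ = 3, Var(x̄₁−x̄₂) = σ²(1/n₁ + 1/(k·n₁)) = σ²·(k+1)/(k·n₁).
So n₁ = (1 + 1/k)·((z_{α/2} + z_β)/d)² = 1.333 × (2.681/0.82)².
n₁ = 1.333 × 10.69 = 14.3.
Round up: n₁ = 15, giving n₂ = 3 × 15 = 45.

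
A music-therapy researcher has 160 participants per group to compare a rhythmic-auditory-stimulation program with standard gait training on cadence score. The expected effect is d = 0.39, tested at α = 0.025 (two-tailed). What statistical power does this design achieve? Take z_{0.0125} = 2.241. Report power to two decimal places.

power ≈ 0.89

For two equal groups, power = Φ(d·√(n/2) − z_{α/2}).
d·√(n/2) = 0.39 × √(160/2) = 0.39 × 8.944 = 3.488.
z_β = 3.488 − 2.241 = 1.247.
Power = Φ(1.247) = 0.894.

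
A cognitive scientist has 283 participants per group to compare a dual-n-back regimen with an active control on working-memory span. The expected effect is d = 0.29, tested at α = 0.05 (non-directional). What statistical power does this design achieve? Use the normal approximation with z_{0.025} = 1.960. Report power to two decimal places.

For two equal groups, power = Φ(d·√(n/2) − z_{α/2}).
d·√(n/2) = 0.29 × √(283/2) = 0.29 × 11.895 = 3.450.
z_β = 3.450 − 1.960 = 1.490.
Power = Φ(1.490) = 0.932.

power ≈ 0.93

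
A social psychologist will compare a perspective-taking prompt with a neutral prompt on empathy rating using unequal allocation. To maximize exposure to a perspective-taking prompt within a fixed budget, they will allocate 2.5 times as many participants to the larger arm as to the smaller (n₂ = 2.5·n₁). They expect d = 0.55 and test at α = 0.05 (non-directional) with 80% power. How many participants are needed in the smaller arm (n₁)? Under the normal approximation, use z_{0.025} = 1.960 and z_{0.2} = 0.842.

n₁ = 37

With allocation ratio k = n₂/n₁ = 2.5, Var(x̄₁−x̄₂) = σ²(1/n₁ + 1/(k·n₁)) = σ²·(k+1)/(k·n₁).
So n₁ = (1 + 1/k)·((z_{α/2} + z_β)/d)² = 1.400 × (2.802/0.55)².
n₁ = 1.400 × 25.95 = 36.3.
Round up: n₁ = 37, giving n₂ = ⌈2.5 × 37⌉ = ⌈92.5⌉ = 93.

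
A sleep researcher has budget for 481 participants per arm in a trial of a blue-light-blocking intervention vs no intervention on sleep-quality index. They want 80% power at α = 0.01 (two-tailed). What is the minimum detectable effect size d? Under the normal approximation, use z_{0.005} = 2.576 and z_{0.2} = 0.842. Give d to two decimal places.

For two independent groups of n = 481 each: d_min = (z_{α/2} + z_β)·√(2/n).
z-sum = 2.576 + 0.842 = 3.418.
d_min = 3.418 × √(2/481) = 3.418 × 0.0645 = 0.220.

d_min ≈ 0.22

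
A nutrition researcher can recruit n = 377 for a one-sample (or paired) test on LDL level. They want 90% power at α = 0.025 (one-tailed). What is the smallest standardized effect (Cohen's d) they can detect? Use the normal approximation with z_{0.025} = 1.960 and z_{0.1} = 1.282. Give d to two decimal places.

For a single sample (or paired design) of n = 377: d_min = (z_{α} + z_β)/√n.
z-sum = 1.960 + 1.282 = 3.242.
d_min = 3.242 / √377 = 3.242 / 19.416 = 0.167.

d_min ≈ 0.17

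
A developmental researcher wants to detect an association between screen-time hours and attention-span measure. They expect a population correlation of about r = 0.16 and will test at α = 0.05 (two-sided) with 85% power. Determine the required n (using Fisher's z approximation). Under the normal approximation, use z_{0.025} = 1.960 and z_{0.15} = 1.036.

n = 348

Fisher's z: C = ½·ln((1+r)/(1−r)) = ½·ln(1.3810) = 0.1614.
n = ((z_{α/2} + z_β)/C)² + 3.
(1.960 + 1.036) / 0.1614 = 2.996 / 0.1614 = 18.563.
n = 18.563² + 3 = 344.57 + 3 = 347.6.
Round up.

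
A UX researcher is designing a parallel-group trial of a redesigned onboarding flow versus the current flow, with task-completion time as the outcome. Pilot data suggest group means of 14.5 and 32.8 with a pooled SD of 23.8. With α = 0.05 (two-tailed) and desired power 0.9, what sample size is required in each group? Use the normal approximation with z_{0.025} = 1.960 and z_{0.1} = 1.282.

n = 36 per group

Cohen's d = |M₁ − M₂| / SD_pooled = |14.5 − 32.8| / 23.8 = 18.3 / 23.8 = 0.769.
For two independent groups with equal n: n = 2·((z_{α/2} + z_β) / d)².
z_{α/2} + z_β = 1.960 + 1.282 = 3.242.
n = 2 × (3.242 / 0.769)² = 2 × 4.216² = 2 × 17.77 = 35.5.
Round up to the next whole participant.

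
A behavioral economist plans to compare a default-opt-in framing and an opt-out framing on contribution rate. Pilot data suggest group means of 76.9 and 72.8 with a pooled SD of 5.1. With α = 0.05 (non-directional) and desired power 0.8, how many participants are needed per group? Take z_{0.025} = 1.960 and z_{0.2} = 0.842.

Cohen's d = |M₁ − M₂| / SD_pooled = |76.9 − 72.8| / 5.1 = 4.1 / 5.1 = 0.804.
For two independent groups with equal n: n = 2·((z_{α/2} + z_β) / d)².
z_{α/2} + z_β = 1.960 + 0.842 = 2.802.
n = 2 × (2.802 / 0.804)² = 2 × 3.485² = 2 × 12.15 = 24.3.
Round up to the next whole participant.

n = 25 per group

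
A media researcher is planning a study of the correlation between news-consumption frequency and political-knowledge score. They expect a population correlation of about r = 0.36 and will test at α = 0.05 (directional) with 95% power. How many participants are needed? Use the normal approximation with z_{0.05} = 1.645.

Fisher's z: C = ½·ln((1+r)/(1−r)) = ½·ln(2.1250) = 0.3769.
n = ((z_{α} + z_β)/C)² + 3.
(1.645 + 1.645) / 0.3769 = 3.290 / 0.3769 = 8.729.
n = 8.729² + 3 = 76.20 + 3 = 79.2.
Round up.

n = 80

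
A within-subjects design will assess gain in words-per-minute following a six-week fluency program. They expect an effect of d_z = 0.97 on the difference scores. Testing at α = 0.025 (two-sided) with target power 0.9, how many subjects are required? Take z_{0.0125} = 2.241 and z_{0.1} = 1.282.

n = 14 pairs

For a paired (one-sample on differences) test: n = ((z_{α/2} + z_β) / d)².
z_{α/2} + z_β = 2.241 + 1.282 = 3.523.
n = (3.523 / 0.97)² = 3.632² = 13.19.
Round up.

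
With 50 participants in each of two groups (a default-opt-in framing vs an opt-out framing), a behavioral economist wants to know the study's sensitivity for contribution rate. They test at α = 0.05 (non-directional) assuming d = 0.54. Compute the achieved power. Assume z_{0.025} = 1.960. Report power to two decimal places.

power ≈ 0.77

For two equal groups, power = Φ(d·√(n/2) − z_{α/2}).
d·√(n/2) = 0.54 × √(50/2) = 0.54 × 5.000 = 2.700.
z_β = 2.700 − 1.960 = 0.740.
Power = Φ(0.740) = 0.770.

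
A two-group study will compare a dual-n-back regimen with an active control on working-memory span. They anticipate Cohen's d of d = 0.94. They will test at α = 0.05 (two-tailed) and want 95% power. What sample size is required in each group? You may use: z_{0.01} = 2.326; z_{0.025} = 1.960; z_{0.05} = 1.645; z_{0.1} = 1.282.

n = 30 per group

For two independent groups with equal n: n = 2·((z_{α/2} + z_β) / d)².
z_{α/2} + z_β = 1.960 + 1.645 = 3.605.
n = 2 × (3.605 / 0.94)² = 2 × 3.835² = 2 × 14.71 = 29.4.
Round up to the next whole participant.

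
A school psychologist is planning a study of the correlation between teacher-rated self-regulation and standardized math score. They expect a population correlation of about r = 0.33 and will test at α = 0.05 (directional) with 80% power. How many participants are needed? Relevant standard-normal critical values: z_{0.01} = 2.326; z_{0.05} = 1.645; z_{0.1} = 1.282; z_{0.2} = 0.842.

n = 56

Fisher's z: C = ½·ln((1+r)/(1−r)) = ½·ln(1.9851) = 0.3428.
n = ((z_{α} + z_β)/C)² + 3.
(1.645 + 0.842) / 0.3428 = 2.487 / 0.3428 = 7.255.
n = 7.255² + 3 = 52.63 + 3 = 55.6.
Round up.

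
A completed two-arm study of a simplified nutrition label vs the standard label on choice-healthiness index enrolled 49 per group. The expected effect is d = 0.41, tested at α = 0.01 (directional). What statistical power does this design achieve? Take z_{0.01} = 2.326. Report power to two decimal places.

power ≈ 0.38

For two equal groups, power = Φ(d·√(n/2) − z_{α}).
d·√(n/2) = 0.41 × √(49/2) = 0.41 × 4.950 = 2.029.
z_β = 2.029 − 2.326 = -0.297.
Power = Φ(-0.297) = 0.383.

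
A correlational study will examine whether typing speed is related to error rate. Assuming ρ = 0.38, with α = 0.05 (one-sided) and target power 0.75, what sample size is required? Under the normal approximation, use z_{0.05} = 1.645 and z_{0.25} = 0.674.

Fisher's z: C = ½·ln((1+r)/(1−r)) = ½·ln(2.2258) = 0.4001.
n = ((z_{α} + z_β)/C)² + 3.
(1.645 + 0.674) / 0.4001 = 2.319 / 0.4001 = 5.796.
n = 5.796² + 3 = 33.59 + 3 = 36.6.
Round up.

n = 37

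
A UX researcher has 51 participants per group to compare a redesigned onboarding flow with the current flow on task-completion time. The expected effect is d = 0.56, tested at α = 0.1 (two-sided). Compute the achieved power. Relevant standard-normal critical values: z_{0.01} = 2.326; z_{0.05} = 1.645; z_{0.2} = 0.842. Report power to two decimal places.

For two equal groups, power = Φ(d·√(n/2) − z_{α/2}).
d·√(n/2) = 0.56 × √(51/2) = 0.56 × 5.050 = 2.828.
z_β = 2.828 − 1.645 = 1.183.
Power = Φ(1.183) = 0.882.

power ≈ 0.88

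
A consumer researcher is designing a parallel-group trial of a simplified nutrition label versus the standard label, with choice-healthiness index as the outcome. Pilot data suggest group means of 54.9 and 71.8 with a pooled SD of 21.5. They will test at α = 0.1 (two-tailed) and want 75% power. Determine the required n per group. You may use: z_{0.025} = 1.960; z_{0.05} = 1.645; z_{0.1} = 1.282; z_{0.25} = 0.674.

Cohen's d = |M₁ − M₂| / SD_pooled = |54.9 − 71.8| / 21.5 = 16.9 / 21.5 = 0.786.
For two independent groups with equal n: n = 2·((z_{α/2} + z_β) / d)².
z_{α/2} + z_β = 1.645 + 0.674 = 2.319.
n = 2 × (2.319 / 0.786)² = 2 × 2.950² = 2 × 8.70 = 17.4.
Round up to the next whole participant.

n = 18 per group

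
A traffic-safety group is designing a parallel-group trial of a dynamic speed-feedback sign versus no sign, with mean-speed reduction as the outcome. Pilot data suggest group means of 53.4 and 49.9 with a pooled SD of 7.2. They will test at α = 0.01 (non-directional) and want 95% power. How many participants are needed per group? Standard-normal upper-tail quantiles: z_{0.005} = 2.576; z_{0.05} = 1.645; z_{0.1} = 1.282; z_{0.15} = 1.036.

n = 151 per group

Cohen's d = |M₁ − M₂| / SD_pooled = |53.4 − 49.9| / 7.2 = 3.5 / 7.2 = 0.486.
For two independent groups with equal n: n = 2·((z_{α/2} + z_β) / d)².
z_{α/2} + z_β = 2.576 + 1.645 = 4.221.
n = 2 × (4.221 / 0.486)² = 2 × 8.685² = 2 × 75.43 = 150.9.
Round up to the next whole participant.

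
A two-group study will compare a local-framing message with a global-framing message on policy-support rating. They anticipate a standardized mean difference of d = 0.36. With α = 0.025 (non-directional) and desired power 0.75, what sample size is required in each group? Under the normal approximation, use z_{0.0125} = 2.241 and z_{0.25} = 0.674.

n = 132 per group

For two independent groups with equal n: n = 2·((z_{α/2} + z_β) / d)².
z_{α/2} + z_β = 2.241 + 0.674 = 2.915.
n = 2 × (2.915 / 0.36)² = 2 × 8.097² = 2 × 65.57 = 131.1.
Round up to the next whole participant.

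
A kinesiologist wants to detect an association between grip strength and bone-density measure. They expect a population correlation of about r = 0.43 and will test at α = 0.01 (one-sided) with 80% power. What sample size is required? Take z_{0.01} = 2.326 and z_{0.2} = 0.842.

n = 51

Fisher's z: C = ½·ln((1+r)/(1−r)) = ½·ln(2.5088) = 0.4599.
n = ((z_{α} + z_β)/C)² + 3.
(2.326 + 0.842) / 0.4599 = 3.168 / 0.4599 = 6.888.
n = 6.888² + 3 = 47.45 + 3 = 50.5.
Round up.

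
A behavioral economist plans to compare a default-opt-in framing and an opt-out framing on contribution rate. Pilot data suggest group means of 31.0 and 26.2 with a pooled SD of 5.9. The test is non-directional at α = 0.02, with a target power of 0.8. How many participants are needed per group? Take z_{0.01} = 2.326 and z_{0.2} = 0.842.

Cohen's d = |M₁ − M₂| / SD_pooled = |31.0 − 26.2| / 5.9 = 4.8 / 5.9 = 0.814.
For two independent groups with equal n: n = 2·((z_{α/2} + z_β) / d)².
z_{α/2} + z_β = 2.326 + 0.842 = 3.168.
n = 2 × (3.168 / 0.814)² = 2 × 3.892² = 2 × 15.15 = 30.3.
Round up to the next whole participant.

n = 31 per group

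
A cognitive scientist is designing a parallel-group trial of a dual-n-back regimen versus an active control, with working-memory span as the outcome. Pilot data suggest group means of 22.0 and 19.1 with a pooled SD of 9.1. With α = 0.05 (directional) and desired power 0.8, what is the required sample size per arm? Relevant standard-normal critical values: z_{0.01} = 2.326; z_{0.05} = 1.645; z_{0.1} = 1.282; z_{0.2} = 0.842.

Cohen's d = |M₁ − M₂| / SD_pooled = |22.0 − 19.1| / 9.1 = 2.9 / 9.1 = 0.319.
For two independent groups with equal n: n = 2·((z_{α} + z_β) / d)².
z_{α} + z_β = 1.645 + 0.842 = 2.487.
n = 2 × (2.487 / 0.319)² = 2 × 7.796² = 2 × 60.78 = 121.6.
Round up to the next whole participant.

n = 122 per group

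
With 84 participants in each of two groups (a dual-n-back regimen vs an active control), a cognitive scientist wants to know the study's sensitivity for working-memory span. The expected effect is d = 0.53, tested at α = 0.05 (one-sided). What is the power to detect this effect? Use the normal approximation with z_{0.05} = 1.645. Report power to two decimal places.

power ≈ 0.96

For two equal groups, power = Φ(d·√(n/2) − z_{α}).
d·√(n/2) = 0.53 × √(84/2) = 0.53 × 6.481 = 3.435.
z_β = 3.435 − 1.645 = 1.790.
Power = Φ(1.790) = 0.963.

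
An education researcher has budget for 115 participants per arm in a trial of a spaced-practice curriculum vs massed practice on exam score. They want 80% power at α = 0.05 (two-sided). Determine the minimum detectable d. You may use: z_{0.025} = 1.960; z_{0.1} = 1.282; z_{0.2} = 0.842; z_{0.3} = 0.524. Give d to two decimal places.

d_min ≈ 0.37

For two independent groups of n = 115 each: d_min = (z_{α/2} + z_β)·√(2/n).
z-sum = 1.960 + 0.842 = 2.802.
d_min = 2.802 × √(2/115) = 2.802 × 0.1319 = 0.370.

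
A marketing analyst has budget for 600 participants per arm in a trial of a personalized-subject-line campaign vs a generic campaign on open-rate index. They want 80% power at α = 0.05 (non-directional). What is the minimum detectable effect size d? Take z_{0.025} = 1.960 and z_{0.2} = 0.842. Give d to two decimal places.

For two independent groups of n = 600 each: d_min = (z_{α/2} + z_β)·√(2/n).
z-sum = 1.960 + 0.842 = 2.802.
d_min = 2.802 × √(2/600) = 2.802 × 0.0577 = 0.162.

d_min ≈ 0.16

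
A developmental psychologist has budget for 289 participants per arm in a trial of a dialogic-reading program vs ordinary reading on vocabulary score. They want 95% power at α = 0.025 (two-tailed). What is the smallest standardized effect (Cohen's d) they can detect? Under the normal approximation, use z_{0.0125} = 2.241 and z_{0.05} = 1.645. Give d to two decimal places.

d_min ≈ 0.32

For two independent groups of n = 289 each: d_min = (z_{α/2} + z_β)·√(2/n).
z-sum = 2.241 + 1.645 = 3.886.
d_min = 3.886 × √(2/289) = 3.886 × 0.0832 = 0.323.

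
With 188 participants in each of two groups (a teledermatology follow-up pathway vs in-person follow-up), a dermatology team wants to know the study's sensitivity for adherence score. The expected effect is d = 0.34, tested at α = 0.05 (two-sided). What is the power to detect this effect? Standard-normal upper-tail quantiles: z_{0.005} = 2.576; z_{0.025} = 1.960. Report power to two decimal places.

power ≈ 0.91

For two equal groups, power = Φ(d·√(n/2) − z_{α/2}).
d·√(n/2) = 0.34 × √(188/2) = 0.34 × 9.695 = 3.296.
z_β = 3.296 − 1.960 = 1.336.
Power = Φ(1.336) = 0.909.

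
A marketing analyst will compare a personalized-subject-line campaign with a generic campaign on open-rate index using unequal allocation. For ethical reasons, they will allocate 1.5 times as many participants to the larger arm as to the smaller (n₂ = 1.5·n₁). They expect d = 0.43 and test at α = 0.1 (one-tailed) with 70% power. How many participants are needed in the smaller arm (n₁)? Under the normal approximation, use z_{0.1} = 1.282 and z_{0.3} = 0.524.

With allocation ratio k = n₂/n₁ = 1.5, Var(x̄₁−x̄₂) = σ²(1/n₁ + 1/(k·n₁)) = σ²·(k+1)/(k·n₁).
So n₁ = (1 + 1/k)·((z_{α} + z_β)/d)² = 1.667 × (1.806/0.43)².
n₁ = 1.667 × 17.64 = 29.4.
Round up: n₁ = 30, giving n₂ = 1.5 × 30 = 45.

n₁ = 30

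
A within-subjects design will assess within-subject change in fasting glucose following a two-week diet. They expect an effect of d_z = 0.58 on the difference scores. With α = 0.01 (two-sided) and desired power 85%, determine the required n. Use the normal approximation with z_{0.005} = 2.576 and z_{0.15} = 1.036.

For a paired (one-sample on differences) test: n = ((z_{α/2} + z_β) / d)².
z_{α/2} + z_β = 2.576 + 1.036 = 3.612.
n = (3.612 / 0.58)² = 6.228² = 38.78.
Round up.

n = 39 pairs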